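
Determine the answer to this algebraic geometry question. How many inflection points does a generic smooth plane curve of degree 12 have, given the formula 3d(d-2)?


For a general smooth plane curve C of degree d, the inflection points are
the intersection of C with its Hessian curve, which has degree 3(d-2).
By Bezout, the total intersection number is d * 3(d-2) = 12 * 30 = 360.
For a general curve every flex is ordinary, so each contributes
multiplicity 1 to C·Hess(C), and the number of distinct inflection
points is 3d(d-2).
Inflection points = 3*12*(12-2) = 3*12*10 = 360

360


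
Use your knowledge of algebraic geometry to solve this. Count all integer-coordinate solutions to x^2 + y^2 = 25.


Systematically check integer values of x where x^2 <= 25.
For each valid x, check if 25 - x^2 is a perfect square.
x=0: 25 - 0 = 25, sqrt = 5 (valid)
x=3: 25 - 9 = 16, sqrt = 4 (valid)
x=4: 25 - 16 = 9, sqrt = 3 (valid)
x=5: 25 - 25 = 0, sqrt = 0 (valid)
Total integer solutions found: 12

12


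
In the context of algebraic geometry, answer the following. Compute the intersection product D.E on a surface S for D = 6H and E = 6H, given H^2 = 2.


Using bilinearity of the intersection pairing on a surface S:
(aH).(bH) = ab * (H.H)
We have H^2 = 2.
D.E = (6H).(6H) = 6*6*2
= 36*2
= 72

72


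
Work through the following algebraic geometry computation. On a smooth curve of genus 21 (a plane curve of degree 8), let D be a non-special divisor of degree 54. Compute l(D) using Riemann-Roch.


First, compute the genus of a smooth plane curve of degree 8:
g = (d-1)(d-2)/2 = (8-1)(8-2)/2 = 21
For a non-special divisor D (i.e., h^1(D) = 0), Riemann-Roch gives:
l(D) = deg(D) - g + 1
Since deg(D) = 54 >= 2g - 1 = 41, D is non-special.
l(D) = 54 - 21 + 1 = 34

34


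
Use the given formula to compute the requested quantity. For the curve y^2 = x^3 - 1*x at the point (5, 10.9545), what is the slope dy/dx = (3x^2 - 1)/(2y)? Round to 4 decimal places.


Using implicit differentiation of y^2 = x^3 - 1*x:
2y * dy/dx = 3x^2 - 1
dy/dx = (3x^2 - 1)/(2y)
Numerator: 3*5^2 - 1 = 74
Denominator: 2*10.9545 = 21.909
dy/dx = 74/21.909 = 3.3776

3.3776


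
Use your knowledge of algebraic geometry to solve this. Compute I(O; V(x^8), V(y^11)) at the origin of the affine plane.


The intersection multiplicity of V(x^a) and V(y^b) at the origin is:
I(O; V(x^8), V(y^11)) = dim_k(k[x,y]/(x^8, y^11))
A basis for k[x,y]/(x^8, y^11) is the set of monomials x^i * y^j
where 0 <= i < 8 and 0 <= j < 11.
The number of such monomials is 8 * 11 = 88

88


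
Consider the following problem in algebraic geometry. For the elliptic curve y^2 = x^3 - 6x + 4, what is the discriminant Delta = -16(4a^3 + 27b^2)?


Compute each component:
4a^3 = 4*(-6)^3 = 4*(-216) = -864
27b^2 = 27*4^2 = 27*16 = 432
4a^3 + 27b^2 = -864 + 432 = -432
Delta = -16*(-432) = 6912

6912


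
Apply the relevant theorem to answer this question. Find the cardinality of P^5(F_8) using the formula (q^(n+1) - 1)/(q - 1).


P^5(F_8) has (q^(n+1) - 1)/(q - 1) points.
= 8^5 + 8^4 + 8^3 + 8^2 + 8^1 + 8^0
= 32768 + 4096 + 512 + 64 + 8 + 1
= 37449

37449


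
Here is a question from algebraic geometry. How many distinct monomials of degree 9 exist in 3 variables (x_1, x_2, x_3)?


The number of degree-9 monomials in 3 variables is C(d+n-1, n-1).
= C(9+3-1, 3-1) = C(11, 2)
= 55

55


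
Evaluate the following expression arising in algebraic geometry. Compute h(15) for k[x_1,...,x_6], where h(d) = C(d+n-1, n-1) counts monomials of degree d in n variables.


The Hilbert function for the polynomial ring in 6 variables is:
h(d) = C(d+n-1, n-1)
h(15) = C(15+6-1, 6-1) = C(20, 5)
= 20! / (5! * 15!)
= 15504

15504


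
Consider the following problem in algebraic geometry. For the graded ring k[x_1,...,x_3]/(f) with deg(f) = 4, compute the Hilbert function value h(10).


For R = k[x_1,...,x_n]/(f) with f homogeneous of degree e:
The Hilbert series is (1 - t^e)/(1 - t)^n.
So h(d) = C(d+n-1, n-1) - C(d-e+n-1, n-1) for d >= e.
With n=3, e=4, d=10:
C(10+3-1, 3-1) = C(12, 2) = 66
C(10-4+3-1, 3-1) = C(8, 2) = 28
h(10) = 66 - 28 = 38

38


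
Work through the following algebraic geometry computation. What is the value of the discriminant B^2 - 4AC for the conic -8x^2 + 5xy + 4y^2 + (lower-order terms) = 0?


The discriminant of a conic Ax^2 + Bxy + Cy^2 + ... = 0 is B^2 - 4AC.
B^2 = 5^2 = 25
4AC = 4*(-8)*4 = -128
Discriminant = 25 + 128 = 153

153


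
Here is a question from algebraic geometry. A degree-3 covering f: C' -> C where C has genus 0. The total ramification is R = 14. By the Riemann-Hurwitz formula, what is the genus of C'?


Riemann-Hurwitz formula: 2g' - 2 = d(2g - 2) + R
Given: d = 3, g = 0, R = 14
2g' - 2 = 3*(2*0 - 2) + 14
2g' - 2 = 3*(-2) + 14
2g' - 2 = -6 + 14 = 8
2g' = 10
g' = 5

5


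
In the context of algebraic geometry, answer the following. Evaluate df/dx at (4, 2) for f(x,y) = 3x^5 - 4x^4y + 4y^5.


df/dx = 5*3*x^4 + 4*(-4)*x^3*y
At (4,2): 5*3*4^4 + 4*(-4)*4^3*2
= 3840 - 2048
= 1792

1792


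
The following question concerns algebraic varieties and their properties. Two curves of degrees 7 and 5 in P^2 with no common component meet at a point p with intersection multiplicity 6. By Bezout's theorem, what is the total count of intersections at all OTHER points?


By Bezout's theorem, the total intersection number is d1 * d2.
Total = 7 * 5 = 35
Intersection multiplicity at p = 6
Remaining intersections = 35 - 6 = 29

29


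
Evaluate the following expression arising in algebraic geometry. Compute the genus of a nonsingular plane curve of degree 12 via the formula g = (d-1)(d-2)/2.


Using the genus formula for smooth plane curves:
g = (d-1)(d-2)/2
g = (12-1)(12-2)/2
g = 11*10/2
g = 110/2 = 55

55


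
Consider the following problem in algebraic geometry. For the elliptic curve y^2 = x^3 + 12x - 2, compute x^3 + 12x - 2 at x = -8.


Compute x^3 + 12x - 2 at x = -8:
x^3 = (-8)^3 = -512
12*x = 12*(-8) = -96
Sum: -512 - 96 - 2 = -610

-610


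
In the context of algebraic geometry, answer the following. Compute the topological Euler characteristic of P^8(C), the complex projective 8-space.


The complex projective space P^8 has one cell in each even real dimension 0, 2, ..., 16.
The cohomology groups are H^{2k}(P^8) = Z for k = 0,...,8, and 0 otherwise.
Euler characteristic = sum of Betti numbers = 1 per even-dimensional cohomology group.
chi(P^8) = 8 + 1 = 9

9


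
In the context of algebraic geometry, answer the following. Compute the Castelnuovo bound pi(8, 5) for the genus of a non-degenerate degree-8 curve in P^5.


Castelnuovo's bound: write d - 1 = m(r-1) + epsilon with 0 <= epsilon < r-1.
d - 1 = 8 - 1 = 7
r - 1 = 5 - 1 = 4
7 = 1*4 + 3, so m = 1, epsilon = 3
pi(d, r) = m(m-1)(r-1)/2 + m*epsilon
= 1*0*4/2 + 1*3
= 0/2 + 3
= 0 + 3 = 3

3


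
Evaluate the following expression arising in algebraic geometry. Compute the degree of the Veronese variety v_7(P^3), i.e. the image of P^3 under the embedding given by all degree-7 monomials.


The Veronese variety v_7(P^3) has degree d^r.
d^r = 7^3 = 343

343


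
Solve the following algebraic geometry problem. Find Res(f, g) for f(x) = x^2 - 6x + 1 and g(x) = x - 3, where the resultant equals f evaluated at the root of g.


For Res(f, x - c), we evaluate f at x = c.
f(3) = 3^2 - 6*3 + 1
= 9 - 18 + 1
= -9 + 1 = -8
Res(f, g) = -8

-8


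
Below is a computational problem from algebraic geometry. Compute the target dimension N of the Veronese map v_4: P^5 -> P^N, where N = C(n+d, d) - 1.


The Veronese embedding v_d: P^n -> P^N maps each point to all
degree-d monomials in n+1 homogeneous coordinates.
N = C(n+d, d) - 1
N = C(5+4, 4) - 1
N = C(9, 4) - 1
C(9, 4) = 126
N = 126 - 1 = 125

125


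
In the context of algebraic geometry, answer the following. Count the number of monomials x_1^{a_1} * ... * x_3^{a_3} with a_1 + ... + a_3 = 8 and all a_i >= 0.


The number of degree-8 monomials in 3 variables is C(d+n-1, n-1).
= C(8+3-1, 3-1) = C(10, 2)
= 45

45


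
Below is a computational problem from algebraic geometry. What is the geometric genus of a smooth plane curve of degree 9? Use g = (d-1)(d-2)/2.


Using the genus formula for smooth plane curves:
g = (d-1)(d-2)/2
g = (9-1)(9-2)/2
g = 8*7/2
g = 56/2 = 28

28


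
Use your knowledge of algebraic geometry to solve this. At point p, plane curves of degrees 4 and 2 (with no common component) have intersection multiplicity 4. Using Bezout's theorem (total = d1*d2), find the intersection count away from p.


By Bezout's theorem, the total intersection number is d1 * d2.
Total = 4 * 2 = 8
Intersection multiplicity at p = 4
Remaining intersections = 8 - 4 = 4

4


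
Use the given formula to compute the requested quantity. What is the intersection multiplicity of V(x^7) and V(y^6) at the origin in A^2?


The intersection multiplicity of V(x^a) and V(y^b) at the origin is:
I(O; V(x^7), V(y^6)) = dim_k(k[x,y]/(x^7, y^6))
A basis for k[x,y]/(x^7, y^6) is the set of monomials x^i * y^j
where 0 <= i < 7 and 0 <= j < 6.
The number of such monomials is 7 * 6 = 42

42


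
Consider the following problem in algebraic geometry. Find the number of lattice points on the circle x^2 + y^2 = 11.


Systematically check integer values of x where x^2 <= 11.
For each valid x, check if 11 - x^2 is a perfect square.
Total integer solutions found: 0

0


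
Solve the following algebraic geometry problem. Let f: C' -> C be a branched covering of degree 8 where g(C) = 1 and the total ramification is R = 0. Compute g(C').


Riemann-Hurwitz formula: 2g' - 2 = d(2g - 2) + R
Given: d = 8, g = 1, R = 0
2g' - 2 = 8*(2*1 - 2) + 0
2g' - 2 = 8*0 + 0
2g' - 2 = 0 + 0 = 0
2g' = 2
g' = 1

1


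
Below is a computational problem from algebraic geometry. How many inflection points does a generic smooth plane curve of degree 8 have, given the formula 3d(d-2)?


For a general smooth plane curve C of degree d, the inflection points are
the intersection of C with its Hessian curve, which has degree 3(d-2).
By Bezout, the total intersection number is d * 3(d-2) = 8 * 18 = 144.
For a general curve every flex is ordinary, so each contributes
multiplicity 1 to C·Hess(C), and the number of distinct inflection
points is 3d(d-2).
Inflection points = 3*8*(8-2) = 3*8*6 = 144

144


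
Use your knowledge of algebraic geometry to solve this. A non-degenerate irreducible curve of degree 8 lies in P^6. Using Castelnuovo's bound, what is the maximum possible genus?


Castelnuovo's bound: write d - 1 = m(r-1) + epsilon with 0 <= epsilon < r-1.
d - 1 = 8 - 1 = 7
r - 1 = 6 - 1 = 5
7 = 1*5 + 2, so m = 1, epsilon = 2
pi(d, r) = m(m-1)(r-1)/2 + m*epsilon
= 1*0*5/2 + 1*2
= 0/2 + 2
= 0 + 2 = 2

2


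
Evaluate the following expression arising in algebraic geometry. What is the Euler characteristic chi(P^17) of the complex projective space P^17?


The complex projective space P^17 has one cell in each even real dimension 0, 2, ..., 34.
The cohomology groups are H^{2k}(P^17) = Z for k = 0,...,17, and 0 otherwise.
Euler characteristic = sum of Betti numbers = 1 per even-dimensional cohomology group.
chi(P^17) = 17 + 1 = 18

18


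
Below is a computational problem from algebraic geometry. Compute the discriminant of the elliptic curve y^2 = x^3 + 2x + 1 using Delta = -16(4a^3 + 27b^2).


Compute each component:
4a^3 = 4*2^3 = 4*8 = 32
27b^2 = 27*1^2 = 27*1 = 27
4a^3 + 27b^2 = 32 + 27 = 59
Delta = -16*59 = -944

-944


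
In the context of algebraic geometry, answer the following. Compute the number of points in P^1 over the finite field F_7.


P^1(F_7) has (q^(n+1) - 1)/(q - 1) points.
= 7^1 + 7^0
= 7 + 1
= 8

8


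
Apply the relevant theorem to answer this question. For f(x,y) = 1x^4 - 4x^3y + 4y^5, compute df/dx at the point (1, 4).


df/dx = 4*1*x^3 + 3*(-4)*x^2*y
At (1,4): 4*1*1^3 + 3*(-4)*1^2*4
= 4 - 48
= -44

-44


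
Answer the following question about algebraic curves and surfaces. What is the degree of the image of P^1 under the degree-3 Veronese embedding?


The Veronese variety v_3(P^1) has degree d^r.
d^r = 3^1 = 3

3


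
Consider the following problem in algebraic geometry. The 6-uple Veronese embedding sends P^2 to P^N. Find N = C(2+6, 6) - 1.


The Veronese embedding v_d: P^n -> P^N maps each point to all
degree-d monomials in n+1 homogeneous coordinates.
N = C(n+d, d) - 1
N = C(2+6, 6) - 1
N = C(8, 6) - 1
C(8, 6) = 28
N = 28 - 1 = 27

27


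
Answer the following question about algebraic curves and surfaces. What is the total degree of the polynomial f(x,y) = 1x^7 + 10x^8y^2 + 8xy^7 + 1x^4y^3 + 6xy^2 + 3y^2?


Examine each term for its total degree (sum of exponents).
  Term '1x^7' has total degree 7+0 = 7.
  Term '10x^8y^2' has total degree 8+2 = 10.
  Term '8xy^7' has total degree 1+7 = 8.
  Term '1x^4y^3' has total degree 4+3 = 7.
  Term '6xy^2' has total degree 1+2 = 3.
  Term '3y^2' has total degree 0+2 = 2.
The maximum total degree among all terms is 10.

10


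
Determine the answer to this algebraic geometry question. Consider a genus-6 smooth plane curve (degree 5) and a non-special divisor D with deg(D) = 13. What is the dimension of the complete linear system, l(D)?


First, compute the genus of a smooth plane curve of degree 5:
g = (d-1)(d-2)/2 = (5-1)(5-2)/2 = 6
For a non-special divisor D (i.e., h^1(D) = 0), Riemann-Roch gives:
l(D) = deg(D) - g + 1
Since deg(D) = 13 >= 2g - 1 = 11, D is non-special.
l(D) = 13 - 6 + 1 = 8

8


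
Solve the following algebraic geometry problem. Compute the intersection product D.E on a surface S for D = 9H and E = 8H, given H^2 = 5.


Using bilinearity of the intersection pairing on a surface S:
(aH).(bH) = ab * (H.H)
We have H^2 = 5.
D.E = (9H).(8H) = 9*8*5
= 72*5
= 360

360


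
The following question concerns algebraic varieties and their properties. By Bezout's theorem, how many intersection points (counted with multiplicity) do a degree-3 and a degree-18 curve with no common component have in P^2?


Bezout's theorem states the intersection count equals the product of degrees.
Intersection count = 3 * 18 = 54

54


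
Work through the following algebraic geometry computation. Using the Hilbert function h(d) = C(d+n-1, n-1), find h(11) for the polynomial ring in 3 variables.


The Hilbert function for the polynomial ring in 3 variables is:
h(d) = C(d+n-1, n-1)
h(11) = C(11+3-1, 3-1) = C(13, 2)
= 13! / (2! * 11!)
= 78

78


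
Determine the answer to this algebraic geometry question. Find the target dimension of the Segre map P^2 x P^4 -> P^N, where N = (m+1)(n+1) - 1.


The Segre embedding maps P^m x P^n into P^N via
all products of coordinates from each factor.
N = (m+1)(n+1) - 1
N = (2+1)(4+1) - 1
N = 3*5 - 1
N = 15 - 1 = 14

14


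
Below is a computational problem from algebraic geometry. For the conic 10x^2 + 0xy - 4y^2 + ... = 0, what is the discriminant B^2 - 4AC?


The discriminant of a conic Ax^2 + Bxy + Cy^2 + ... = 0 is B^2 - 4AC.
B^2 = 0^2 = 0
4AC = 4*10*(-4) = -160
Discriminant = 0 + 160 = 160

160


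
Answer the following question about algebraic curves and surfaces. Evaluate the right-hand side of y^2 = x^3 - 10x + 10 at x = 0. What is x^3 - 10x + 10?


Compute x^3 - 10x + 10 at x = 0:
x^3 = 0^3 = 0
(-10)*x = (-10)*0 = 0
Sum: 0 + 0 + 10 = 10

10


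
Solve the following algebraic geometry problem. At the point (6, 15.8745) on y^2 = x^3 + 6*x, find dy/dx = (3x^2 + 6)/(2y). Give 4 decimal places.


Using implicit differentiation of y^2 = x^3 + 6*x:
2y * dy/dx = 3x^2 + 6
dy/dx = (3x^2 + 6)/(2y)
Numerator: 3*6^2 + 6 = 114
Denominator: 2*15.8745 = 31.749
dy/dx = 114/31.749 = 3.5907

3.5907


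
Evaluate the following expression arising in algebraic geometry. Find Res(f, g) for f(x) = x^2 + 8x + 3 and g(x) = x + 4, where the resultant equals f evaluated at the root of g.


For Res(f, x - c), we evaluate f at x = c.
f(-4) = (-4)^2 + 8*(-4) + 3
= 16 - 32 + 3
= -16 + 3 = -13
Res(f, g) = -13

-13


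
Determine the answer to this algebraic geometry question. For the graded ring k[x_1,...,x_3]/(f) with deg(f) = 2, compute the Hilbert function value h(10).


For R = k[x_1,...,x_n]/(f) with f homogeneous of degree e:
The Hilbert series is (1 - t^e)/(1 - t)^n.
So h(d) = C(d+n-1, n-1) - C(d-e+n-1, n-1) for d >= e.
With n=3, e=2, d=10:
C(10+3-1, 3-1) = C(12, 2) = 66
C(10-2+3-1, 3-1) = C(10, 2) = 45
h(10) = 66 - 45 = 21

21


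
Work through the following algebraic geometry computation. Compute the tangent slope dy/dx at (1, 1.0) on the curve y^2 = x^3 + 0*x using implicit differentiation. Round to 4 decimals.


Using implicit differentiation of y^2 = x^3 + 0*x:
2y * dy/dx = 3x^2 + 0
dy/dx = (3x^2 + 0)/(2y)
Numerator: 3*1^2 + 0 = 3
Denominator: 2*1.0 = 2.0
dy/dx = 3/2.0 = 1.5000

1.5000


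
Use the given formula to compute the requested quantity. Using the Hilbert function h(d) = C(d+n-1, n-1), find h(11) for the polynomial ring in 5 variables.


The Hilbert function for the polynomial ring in 5 variables is:
h(d) = C(d+n-1, n-1)
h(11) = C(11+5-1, 5-1) = C(15, 4)
= 15! / (4! * 11!)
= 1365

1365


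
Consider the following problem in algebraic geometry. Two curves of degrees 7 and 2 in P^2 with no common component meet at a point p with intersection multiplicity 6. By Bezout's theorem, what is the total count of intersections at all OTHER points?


By Bezout's theorem, the total intersection number is d1 * d2.
Total = 7 * 2 = 14
Intersection multiplicity at p = 6
Remaining intersections = 14 - 6 = 8

8


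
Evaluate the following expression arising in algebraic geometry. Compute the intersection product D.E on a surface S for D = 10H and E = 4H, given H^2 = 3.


Using bilinearity of the intersection pairing on a surface S:
(aH).(bH) = ab * (H.H)
We have H^2 = 3.
D.E = (10H).(4H) = 10*4*3
= 40*3
= 120

120


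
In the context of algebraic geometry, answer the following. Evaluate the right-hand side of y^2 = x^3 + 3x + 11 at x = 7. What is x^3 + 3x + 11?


Compute x^3 + 3x + 11 at x = 7:
x^3 = 7^3 = 343
3*x = 3*7 = 21
Sum: 343 + 21 + 11 = 375

375


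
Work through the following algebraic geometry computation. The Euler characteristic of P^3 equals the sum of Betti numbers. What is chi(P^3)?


The complex projective space P^3 has one cell in each even real dimension 0, 2, ..., 6.
The cohomology groups are H^{2k}(P^3) = Z for k = 0,...,3, and 0 otherwise.
Euler characteristic = sum of Betti numbers = 1 per even-dimensional cohomology group.
chi(P^3) = 3 + 1 = 4

4


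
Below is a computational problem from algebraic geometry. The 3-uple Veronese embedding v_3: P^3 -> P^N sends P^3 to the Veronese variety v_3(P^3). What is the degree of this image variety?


The Veronese variety v_3(P^3) has degree d^r.
d^r = 3^3 = 27

27


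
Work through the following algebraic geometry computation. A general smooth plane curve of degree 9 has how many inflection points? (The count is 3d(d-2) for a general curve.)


For a general smooth plane curve C of degree d, the inflection points are
the intersection of C with its Hessian curve, which has degree 3(d-2).
By Bezout, the total intersection number is d * 3(d-2) = 9 * 21 = 189.
For a general curve every flex is ordinary, so each contributes
multiplicity 1 to C·Hess(C), and the number of distinct inflection
points is 3d(d-2).
Inflection points = 3*9*(9-2) = 3*9*7 = 189

189


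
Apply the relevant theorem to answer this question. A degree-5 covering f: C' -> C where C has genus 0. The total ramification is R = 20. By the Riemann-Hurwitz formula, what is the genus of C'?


Riemann-Hurwitz formula: 2g' - 2 = d(2g - 2) + R
Given: d = 5, g = 0, R = 20
2g' - 2 = 5*(2*0 - 2) + 20
2g' - 2 = 5*(-2) + 20
2g' - 2 = -10 + 20 = 10
2g' = 12
g' = 6

6


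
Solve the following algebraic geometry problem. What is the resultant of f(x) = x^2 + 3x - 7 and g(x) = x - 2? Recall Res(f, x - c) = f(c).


For Res(f, x - c), we evaluate f at x = c.
f(2) = 2^2 + 3*2 - 7
= 4 + 6 - 7
= 10 - 7 = 3
Res(f, g) = 3

3


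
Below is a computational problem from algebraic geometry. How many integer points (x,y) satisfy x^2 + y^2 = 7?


Systematically check integer values of x where x^2 <= 7.
For each valid x, check if 7 - x^2 is a perfect square.
Total integer solutions found: 0

0


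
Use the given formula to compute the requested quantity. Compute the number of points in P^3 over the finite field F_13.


P^3(F_13) has (q^(n+1) - 1)/(q - 1) points.
= 13^3 + 13^2 + 13^1 + 13^0
= 2197 + 169 + 13 + 1
= 2380

2380


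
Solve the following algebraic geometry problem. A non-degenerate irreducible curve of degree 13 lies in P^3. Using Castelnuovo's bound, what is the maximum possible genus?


Castelnuovo's bound: write d - 1 = m(r-1) + epsilon with 0 <= epsilon < r-1.
d - 1 = 13 - 1 = 12
r - 1 = 3 - 1 = 2
12 = 6*2 + 0, so m = 6, epsilon = 0
pi(d, r) = m(m-1)(r-1)/2 + m*epsilon
= 6*5*2/2 + 6*0
= 60/2 + 0
= 30 + 0 = 30

30


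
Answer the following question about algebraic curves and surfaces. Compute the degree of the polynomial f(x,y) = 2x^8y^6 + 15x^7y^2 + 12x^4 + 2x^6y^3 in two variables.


Examine each term for its total degree (sum of exponents).
  Term '2x^8y^6' has total degree 8+6 = 14.
  Term '15x^7y^2' has total degree 7+2 = 9.
  Term '12x^4' has total degree 4+0 = 4.
  Term '2x^6y^3' has total degree 6+3 = 9.
The maximum total degree among all terms is 14.

14


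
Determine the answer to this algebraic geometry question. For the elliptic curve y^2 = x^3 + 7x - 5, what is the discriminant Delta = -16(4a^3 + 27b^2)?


Compute each component:
4a^3 = 4*7^3 = 4*343 = 1372
27b^2 = 27*(-5)^2 = 27*25 = 675
4a^3 + 27b^2 = 1372 + 675 = 2047
Delta = -16*2047 = -32752

-32752


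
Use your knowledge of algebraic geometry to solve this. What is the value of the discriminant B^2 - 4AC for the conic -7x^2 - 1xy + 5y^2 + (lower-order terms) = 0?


The discriminant of a conic Ax^2 + Bxy + Cy^2 + ... = 0 is B^2 - 4AC.
B^2 = (-1)^2 = 1
4AC = 4*(-7)*5 = -140
Discriminant = 1 + 140 = 141

141


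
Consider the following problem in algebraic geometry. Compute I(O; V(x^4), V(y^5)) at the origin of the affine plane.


The intersection multiplicity of V(x^a) and V(y^b) at the origin is:
I(O; V(x^4), V(y^5)) = dim_k(k[x,y]/(x^4, y^5))
A basis for k[x,y]/(x^4, y^5) is the set of monomials x^i * y^j
where 0 <= i < 4 and 0 <= j < 5.
The number of such monomials is 4 * 5 = 20

20


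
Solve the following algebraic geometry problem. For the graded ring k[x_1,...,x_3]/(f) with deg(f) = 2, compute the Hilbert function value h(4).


For R = k[x_1,...,x_n]/(f) with f homogeneous of degree e:
The Hilbert series is (1 - t^e)/(1 - t)^n.
So h(d) = C(d+n-1, n-1) - C(d-e+n-1, n-1) for d >= e.
With n=3, e=2, d=4:
C(4+3-1, 3-1) = C(6, 2) = 15
C(4-2+3-1, 3-1) = C(4, 2) = 6
h(4) = 15 - 6 = 9

9


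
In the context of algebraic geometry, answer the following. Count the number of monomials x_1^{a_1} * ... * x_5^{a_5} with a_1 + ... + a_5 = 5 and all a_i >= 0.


The number of degree-5 monomials in 5 variables is C(d+n-1, n-1).
= C(5+5-1, 5-1) = C(9, 4)
= 126

126


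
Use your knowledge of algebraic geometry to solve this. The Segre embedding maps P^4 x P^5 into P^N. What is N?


The Segre embedding maps P^m x P^n into P^N via
all products of coordinates from each factor.
N = (m+1)(n+1) - 1
N = (4+1)(5+1) - 1
N = 5*6 - 1
N = 30 - 1 = 29

29


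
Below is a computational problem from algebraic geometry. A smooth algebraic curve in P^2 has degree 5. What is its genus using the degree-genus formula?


Using the genus formula for smooth plane curves:
g = (d-1)(d-2)/2
g = (5-1)(5-2)/2
g = 4*3/2
g = 12/2 = 6

6


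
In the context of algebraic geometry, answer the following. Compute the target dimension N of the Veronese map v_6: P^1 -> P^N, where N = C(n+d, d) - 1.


The Veronese embedding v_d: P^n -> P^N maps each point to all
degree-d monomials in n+1 homogeneous coordinates.
N = C(n+d, d) - 1
N = C(1+6, 6) - 1
N = C(7, 6) - 1
C(7, 6) = 7
N = 7 - 1 = 6

6


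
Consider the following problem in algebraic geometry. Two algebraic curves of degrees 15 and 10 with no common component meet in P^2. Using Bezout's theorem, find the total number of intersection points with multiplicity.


Bezout's theorem states the intersection count equals the product of degrees.
Intersection count = 15 * 10 = 150

150


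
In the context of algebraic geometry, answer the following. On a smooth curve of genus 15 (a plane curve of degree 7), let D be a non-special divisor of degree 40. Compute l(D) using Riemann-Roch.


First, compute the genus of a smooth plane curve of degree 7:
g = (d-1)(d-2)/2 = (7-1)(7-2)/2 = 15
For a non-special divisor D (i.e., h^1(D) = 0), Riemann-Roch gives:
l(D) = deg(D) - g + 1
Since deg(D) = 40 >= 2g - 1 = 29, D is non-special.
l(D) = 40 - 15 + 1 = 26

26


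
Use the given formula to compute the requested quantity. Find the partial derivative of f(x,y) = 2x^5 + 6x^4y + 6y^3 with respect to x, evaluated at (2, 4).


df/dx = 5*2*x^4 + 4*6*x^3*y
At (2,4): 5*2*2^4 + 4*6*2^3*4
= 160 + 768
= 928

928


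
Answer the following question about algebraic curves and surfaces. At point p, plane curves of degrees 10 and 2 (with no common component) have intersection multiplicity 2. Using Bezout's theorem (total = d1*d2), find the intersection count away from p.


By Bezout's theorem, the total intersection number is d1 * d2.
Total = 10 * 2 = 20
Intersection multiplicity at p = 2
Remaining intersections = 20 - 2 = 18

18


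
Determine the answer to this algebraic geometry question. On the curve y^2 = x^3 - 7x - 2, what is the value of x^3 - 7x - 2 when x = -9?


Compute x^3 - 7x - 2 at x = -9:
x^3 = (-9)^3 = -729
(-7)*x = (-7)*(-9) = 63
Sum: -729 + 63 - 2 = -668

-668


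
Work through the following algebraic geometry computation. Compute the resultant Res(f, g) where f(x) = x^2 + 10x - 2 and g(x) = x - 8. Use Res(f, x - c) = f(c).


For Res(f, x - c), we evaluate f at x = c.
f(8) = 8^2 + 10*8 - 2
= 64 + 80 - 2
= 144 - 2 = 142
Res(f, g) = 142

142


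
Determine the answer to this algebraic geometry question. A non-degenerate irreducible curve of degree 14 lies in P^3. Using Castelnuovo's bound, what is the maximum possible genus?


Castelnuovo's bound: write d - 1 = m(r-1) + epsilon with 0 <= epsilon < r-1.
d - 1 = 14 - 1 = 13
r - 1 = 3 - 1 = 2
13 = 6*2 + 1, so m = 6, epsilon = 1
pi(d, r) = m(m-1)(r-1)/2 + m*epsilon
= 6*5*2/2 + 6*1
= 60/2 + 6
= 30 + 6 = 36

36


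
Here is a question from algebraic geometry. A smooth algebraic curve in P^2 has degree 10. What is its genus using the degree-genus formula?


Using the genus formula for smooth plane curves:
g = (d-1)(d-2)/2
g = (10-1)(10-2)/2
g = 9*8/2
g = 72/2 = 36

36


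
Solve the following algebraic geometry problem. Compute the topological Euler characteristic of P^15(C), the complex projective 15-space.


The complex projective space P^15 has one cell in each even real dimension 0, 2, ..., 30.
The cohomology groups are H^{2k}(P^15) = Z for k = 0,...,15, and 0 otherwise.
Euler characteristic = sum of Betti numbers = 1 per even-dimensional cohomology group.
chi(P^15) = 15 + 1 = 16

16


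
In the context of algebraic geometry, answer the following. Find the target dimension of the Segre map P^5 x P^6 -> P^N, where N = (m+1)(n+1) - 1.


The Segre embedding maps P^m x P^n into P^N via
all products of coordinates from each factor.
N = (m+1)(n+1) - 1
N = (5+1)(6+1) - 1
N = 6*7 - 1
N = 42 - 1 = 41

41


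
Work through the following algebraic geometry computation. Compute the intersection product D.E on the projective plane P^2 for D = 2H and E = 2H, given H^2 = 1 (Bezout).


Using bilinearity of the intersection pairing on the projective plane P^2:
(aH).(bH) = ab * (H.H)
We have H^2 = 1 (Bezout).
D.E = (2H).(2H) = 2*2*1
= 4*1
= 4

4


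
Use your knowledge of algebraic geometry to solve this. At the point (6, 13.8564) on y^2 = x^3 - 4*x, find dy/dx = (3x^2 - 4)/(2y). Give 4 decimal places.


Using implicit differentiation of y^2 = x^3 - 4*x:
2y * dy/dx = 3x^2 - 4
dy/dx = (3x^2 - 4)/(2y)
Numerator: 3*6^2 - 4 = 104
Denominator: 2*13.8564 = 27.7128
dy/dx = 104/27.7128 = 3.7528

3.7528


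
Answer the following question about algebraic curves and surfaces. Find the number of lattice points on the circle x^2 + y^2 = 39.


Systematically check integer values of x where x^2 <= 39.
For each valid x, check if 39 - x^2 is a perfect square.
Total integer solutions found: 0

0


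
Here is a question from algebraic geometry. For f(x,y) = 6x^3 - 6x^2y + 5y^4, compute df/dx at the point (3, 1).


df/dx = 3*6*x^2 + 2*(-6)*x^1*y
At (3,1): 3*6*3^2 + 2*(-6)*3^1*1
= 162 - 36
= 126

126


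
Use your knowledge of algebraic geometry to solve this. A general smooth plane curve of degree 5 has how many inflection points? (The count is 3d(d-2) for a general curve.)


For a general smooth plane curve C of degree d, the inflection points are
the intersection of C with its Hessian curve, which has degree 3(d-2).
By Bezout, the total intersection number is d * 3(d-2) = 5 * 9 = 45.
For a general curve every flex is ordinary, so each contributes
multiplicity 1 to C·Hess(C), and the number of distinct inflection
points is 3d(d-2).
Inflection points = 3*5*(5-2) = 3*5*3 = 45

45


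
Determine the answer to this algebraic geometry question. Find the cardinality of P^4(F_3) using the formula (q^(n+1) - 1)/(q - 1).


P^4(F_3) has (q^(n+1) - 1)/(q - 1) points.
= 3^4 + 3^3 + 3^2 + 3^1 + 3^0
= 81 + 27 + 9 + 3 + 1
= 121

121


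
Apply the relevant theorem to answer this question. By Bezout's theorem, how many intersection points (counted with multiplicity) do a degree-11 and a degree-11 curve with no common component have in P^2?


Bezout's theorem states the intersection count equals the product of degrees.
Intersection count = 11 * 11 = 121

121


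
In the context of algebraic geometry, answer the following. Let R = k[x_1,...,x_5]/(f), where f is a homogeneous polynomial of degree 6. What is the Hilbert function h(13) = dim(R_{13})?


For R = k[x_1,...,x_n]/(f) with f homogeneous of degree e:
The Hilbert series is (1 - t^e)/(1 - t)^n.
So h(d) = C(d+n-1, n-1) - C(d-e+n-1, n-1) for d >= e.
With n=5, e=6, d=13:
C(13+5-1, 5-1) = C(17, 4) = 2380
C(13-6+5-1, 5-1) = C(11, 4) = 330
h(13) = 2380 - 330 = 2050

2050


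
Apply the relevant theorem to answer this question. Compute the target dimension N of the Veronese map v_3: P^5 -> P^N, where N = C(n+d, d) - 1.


The Veronese embedding v_d: P^n -> P^N maps each point to all
degree-d monomials in n+1 homogeneous coordinates.
N = C(n+d, d) - 1
N = C(5+3, 3) - 1
N = C(8, 3) - 1
C(8, 3) = 56
N = 56 - 1 = 55

55


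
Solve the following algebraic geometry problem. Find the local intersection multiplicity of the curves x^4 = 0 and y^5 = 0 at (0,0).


The intersection multiplicity of V(x^a) and V(y^b) at the origin is:
I(O; V(x^4), V(y^5)) = dim_k(k[x,y]/(x^4, y^5))
A basis for k[x,y]/(x^4, y^5) is the set of monomials x^i * y^j
where 0 <= i < 4 and 0 <= j < 5.
The number of such monomials is 4 * 5 = 20

20


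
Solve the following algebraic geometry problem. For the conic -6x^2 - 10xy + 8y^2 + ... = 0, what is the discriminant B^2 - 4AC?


The discriminant of a conic Ax^2 + Bxy + Cy^2 + ... = 0 is B^2 - 4AC.
B^2 = (-10)^2 = 100
4AC = 4*(-6)*8 = -192
Discriminant = 100 + 192 = 292

292


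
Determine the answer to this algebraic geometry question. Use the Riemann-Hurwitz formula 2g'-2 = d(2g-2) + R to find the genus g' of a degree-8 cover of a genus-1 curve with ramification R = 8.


Riemann-Hurwitz formula: 2g' - 2 = d(2g - 2) + R
Given: d = 8, g = 1, R = 8
2g' - 2 = 8*(2*1 - 2) + 8
2g' - 2 = 8*0 + 8
2g' - 2 = 0 + 8 = 8
2g' = 10
g' = 5

5


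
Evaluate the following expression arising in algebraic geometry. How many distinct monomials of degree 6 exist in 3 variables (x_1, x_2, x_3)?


The number of degree-6 monomials in 3 variables is C(d+n-1, n-1).
= C(6+3-1, 3-1) = C(8, 2)
= 28

28


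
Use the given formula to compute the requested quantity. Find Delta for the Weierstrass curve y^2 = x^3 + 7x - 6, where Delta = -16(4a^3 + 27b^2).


Compute each component:
4a^3 = 4*7^3 = 4*343 = 1372
27b^2 = 27*(-6)^2 = 27*36 = 972
4a^3 + 27b^2 = 1372 + 972 = 2344
Delta = -16*2344 = -37504

-37504


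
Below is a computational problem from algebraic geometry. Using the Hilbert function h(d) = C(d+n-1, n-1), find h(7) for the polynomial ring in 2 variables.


The Hilbert function for the polynomial ring in 2 variables is:
h(d) = C(d+n-1, n-1)
h(7) = C(7+2-1, 2-1) = C(8, 1)
= 8! / (1! * 7!)
= 8

8


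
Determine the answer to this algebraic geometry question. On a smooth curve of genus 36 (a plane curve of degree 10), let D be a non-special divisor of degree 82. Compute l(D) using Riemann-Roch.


First, compute the genus of a smooth plane curve of degree 10:
g = (d-1)(d-2)/2 = (10-1)(10-2)/2 = 36
For a non-special divisor D (i.e., h^1(D) = 0), Riemann-Roch gives:
l(D) = deg(D) - g + 1
Since deg(D) = 82 >= 2g - 1 = 71, D is non-special.
l(D) = 82 - 36 + 1 = 47

47


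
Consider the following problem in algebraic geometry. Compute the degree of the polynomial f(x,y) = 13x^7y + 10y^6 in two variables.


Examine each term for its total degree (sum of exponents).
  Term '13x^7y' has total degree 7+1 = 8.
  Term '10y^6' has total degree 0+6 = 6.
The maximum total degree among all terms is 8.

8


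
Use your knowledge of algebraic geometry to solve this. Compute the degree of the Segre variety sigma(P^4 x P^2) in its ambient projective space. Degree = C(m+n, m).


The degree of the Segre variety P^4 x P^2 is C(m+n, m).
= C(6, 4)
= 15

15


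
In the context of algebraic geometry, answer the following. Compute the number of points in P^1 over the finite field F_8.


P^1(F_8) has (q^(n+1) - 1)/(q - 1) points.
= 8^1 + 8^0
= 8 + 1
= 9

9


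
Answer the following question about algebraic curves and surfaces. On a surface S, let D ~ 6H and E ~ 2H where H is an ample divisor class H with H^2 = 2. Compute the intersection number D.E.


Using bilinearity of the intersection pairing on a surface S:
(aH).(bH) = ab * (H.H)
We have H^2 = 2.
D.E = (6H).(2H) = 6*2*2
= 12*2
= 24

24


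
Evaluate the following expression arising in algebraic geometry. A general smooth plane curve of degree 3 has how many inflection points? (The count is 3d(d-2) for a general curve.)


For a general smooth plane curve C of degree d, the inflection points are
the intersection of C with its Hessian curve, which has degree 3(d-2).
By Bezout, the total intersection number is d * 3(d-2) = 3 * 3 = 9.
For a general curve every flex is ordinary, so each contributes
multiplicity 1 to C·Hess(C), and the number of distinct inflection
points is 3d(d-2).
Inflection points = 3*3*(3-2) = 3*3*1 = 9

9


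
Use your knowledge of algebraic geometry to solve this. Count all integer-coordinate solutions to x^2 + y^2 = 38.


Systematically check integer values of x where x^2 <= 38.
For each valid x, check if 38 - x^2 is a perfect square.
Total integer solutions found: 0

0


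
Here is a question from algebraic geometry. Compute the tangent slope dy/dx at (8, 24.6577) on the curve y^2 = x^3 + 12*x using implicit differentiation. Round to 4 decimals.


Using implicit differentiation of y^2 = x^3 + 12*x:
2y * dy/dx = 3x^2 + 12
dy/dx = (3x^2 + 12)/(2y)
Numerator: 3*8^2 + 12 = 204
Denominator: 2*24.6577 = 49.3154
dy/dx = 204/49.3154 = 4.1366

4.1366


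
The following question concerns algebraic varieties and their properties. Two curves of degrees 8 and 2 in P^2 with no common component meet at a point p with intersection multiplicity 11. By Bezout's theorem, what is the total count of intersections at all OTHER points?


By Bezout's theorem, the total intersection number is d1 * d2.
Total = 8 * 2 = 16
Intersection multiplicity at p = 11
Remaining intersections = 16 - 11 = 5

5


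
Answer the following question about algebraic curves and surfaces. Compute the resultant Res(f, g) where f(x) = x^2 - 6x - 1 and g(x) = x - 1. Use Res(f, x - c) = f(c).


For Res(f, x - c), we evaluate f at x = c.
f(1) = 1^2 - 6*1 - 1
= 1 - 6 - 1
= -5 - 1 = -6
Res(f, g) = -6

-6


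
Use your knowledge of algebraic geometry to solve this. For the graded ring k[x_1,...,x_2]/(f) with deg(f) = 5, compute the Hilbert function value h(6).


For R = k[x_1,...,x_n]/(f) with f homogeneous of degree e:
The Hilbert series is (1 - t^e)/(1 - t)^n.
So h(d) = C(d+n-1, n-1) - C(d-e+n-1, n-1) for d >= e.
With n=2, e=5, d=6:
C(6+2-1, 2-1) = C(7, 1) = 7
C(6-5+2-1, 2-1) = C(2, 1) = 2
h(6) = 7 - 2 = 5

5


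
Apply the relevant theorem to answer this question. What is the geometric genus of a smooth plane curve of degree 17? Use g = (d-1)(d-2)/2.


Using the genus formula for smooth plane curves:
g = (d-1)(d-2)/2
g = (17-1)(17-2)/2
g = 16*15/2
g = 240/2 = 120

120


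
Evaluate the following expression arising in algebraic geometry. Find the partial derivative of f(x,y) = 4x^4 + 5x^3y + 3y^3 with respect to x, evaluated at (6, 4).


df/dx = 4*4*x^3 + 3*5*x^2*y
At (6,4): 4*4*6^3 + 3*5*6^2*4
= 3456 + 2160
= 5616

5616


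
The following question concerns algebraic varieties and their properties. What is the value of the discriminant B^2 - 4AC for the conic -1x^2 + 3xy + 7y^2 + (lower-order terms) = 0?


The discriminant of a conic Ax^2 + Bxy + Cy^2 + ... = 0 is B^2 - 4AC.
B^2 = 3^2 = 9
4AC = 4*(-1)*7 = -28
Discriminant = 9 + 28 = 37

37


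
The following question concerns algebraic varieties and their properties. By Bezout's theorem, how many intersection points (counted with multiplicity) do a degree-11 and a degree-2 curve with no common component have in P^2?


Bezout's theorem states the intersection count equals the product of degrees.
Intersection count = 11 * 2 = 22

22


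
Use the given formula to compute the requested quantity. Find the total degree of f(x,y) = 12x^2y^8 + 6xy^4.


Examine each term for its total degree (sum of exponents).
  Term '12x^2y^8' has total degree 2+8 = 10.
  Term '6xy^4' has total degree 1+4 = 5.
The maximum total degree among all terms is 10.

10


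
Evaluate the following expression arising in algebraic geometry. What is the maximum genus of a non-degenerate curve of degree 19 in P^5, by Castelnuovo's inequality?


Castelnuovo's bound: write d - 1 = m(r-1) + epsilon with 0 <= epsilon < r-1.
d - 1 = 19 - 1 = 18
r - 1 = 5 - 1 = 4
18 = 4*4 + 2, so m = 4, epsilon = 2
pi(d, r) = m(m-1)(r-1)/2 + m*epsilon
= 4*3*4/2 + 4*2
= 48/2 + 8
= 24 + 8 = 32

32


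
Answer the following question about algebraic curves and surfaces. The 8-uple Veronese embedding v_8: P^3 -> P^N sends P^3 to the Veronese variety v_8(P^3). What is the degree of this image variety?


The Veronese variety v_8(P^3) has degree d^r.
d^r = 8^3 = 512

512


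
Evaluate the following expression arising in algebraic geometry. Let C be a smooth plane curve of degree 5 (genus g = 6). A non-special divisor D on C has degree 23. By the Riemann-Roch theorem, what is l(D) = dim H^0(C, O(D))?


First, compute the genus of a smooth plane curve of degree 5:
g = (d-1)(d-2)/2 = (5-1)(5-2)/2 = 6
For a non-special divisor D (i.e., h^1(D) = 0), Riemann-Roch gives:
l(D) = deg(D) - g + 1
Since deg(D) = 23 >= 2g - 1 = 11, D is non-special.
l(D) = 23 - 6 + 1 = 18

18


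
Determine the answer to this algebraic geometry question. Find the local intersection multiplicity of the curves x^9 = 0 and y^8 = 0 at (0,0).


The intersection multiplicity of V(x^a) and V(y^b) at the origin is:
I(O; V(x^9), V(y^8)) = dim_k(k[x,y]/(x^9, y^8))
A basis for k[x,y]/(x^9, y^8) is the set of monomials x^i * y^j
where 0 <= i < 9 and 0 <= j < 8.
The number of such monomials is 9 * 8 = 72

72


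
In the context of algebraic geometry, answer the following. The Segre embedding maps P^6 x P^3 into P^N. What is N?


The Segre embedding maps P^m x P^n into P^N via
all products of coordinates from each factor.
N = (m+1)(n+1) - 1
N = (6+1)(3+1) - 1
N = 7*4 - 1
N = 28 - 1 = 27

27
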